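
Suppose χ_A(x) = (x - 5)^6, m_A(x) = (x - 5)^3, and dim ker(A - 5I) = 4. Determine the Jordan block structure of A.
λ = 5: algebraic multiplicity 6 (exponent in χ_A), largest block size 3 (exponent in m_A), 4 blocks (geometric multiplicity). These force block sizes [3, 1, 1, 1].

Jordan blocks: (5, 3), (5, 1), (5, 1), (5, 1)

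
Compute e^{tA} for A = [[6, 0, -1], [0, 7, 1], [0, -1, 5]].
e^{tA} = [[e^{6*t}, t^2*e^{6*t}/2, t*(t - 2)*e^{6*t}/2], [0, (t + 1)*e^{6*t}, t*e^{6*t}], [0, -t*e^{6*t}, (1 - t)*e^{6*t}]]

A has Jordan form J = [[6, 1, 0], [0, 6, 1], [0, 0, 6]] with A = PJP^{-1}, so e^{tA} = P e^{tJ} P^{-1}.

For a Jordan block J_k(λ), e^{tJ_k(λ)} = e^{λt} · (I + tN + t^2 N^2/2! + ... + t^{k-1} N^{k-1}/(k-1)!) where N is the nilpotent superdiagonal part.

Assembling the blocks and conjugating back gives the entries of e^{tA} as shown above.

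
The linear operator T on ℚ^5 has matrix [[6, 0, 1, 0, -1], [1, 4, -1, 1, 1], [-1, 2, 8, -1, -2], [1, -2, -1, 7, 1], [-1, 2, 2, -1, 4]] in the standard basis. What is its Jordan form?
The characteristic polynomial is det(xI - A) = (x - 6)^4(x - 5), so the eigenvalues are 5 (algebraic multiplicity 1), 6 (algebraic multiplicity 4).

For λ = 5: algebraic multiplicity 1 gives one 1×1 block.

For λ = 6: rank(A - 6I) = 2, rank((A - 6I)^2) = 1. The eigenspace has dimension 5 - 2 = 3, so there are 3 Jordan blocks; the rank sequence gives block sizes [2, 1, 1].

Assembling the blocks gives the Jordan form J above.

J = [[5, 0, 0, 0, 0], [0, 6, 1, 0, 0], [0, 0, 6, 0, 0], [0, 0, 0, 6, 0], [0, 0, 0, 0, 6]]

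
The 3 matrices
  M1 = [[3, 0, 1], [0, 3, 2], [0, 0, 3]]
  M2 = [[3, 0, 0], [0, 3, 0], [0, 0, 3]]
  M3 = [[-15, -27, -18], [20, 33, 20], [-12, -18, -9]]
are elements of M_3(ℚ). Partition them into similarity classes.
2 classes: {M1, M3}, {M2}

Characteristic polynomials: χ_{M1} = (x - 3)^3, χ_{M2} = (x - 3)^3, χ_{M3} = (x - 3)^3.

{M1, M3}: invariant factors x - 3, (x - 3)^2.

{M2}: invariant factors x - 3, x - 3, x - 3.

Matrices are similar if and only if their invariant-factor lists agree; the partition into similarity classes is {M1, M3}, {M2}.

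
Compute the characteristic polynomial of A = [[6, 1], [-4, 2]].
χ_A(x) = (x - 4)^2

xI - A = [[x - 6, -1], [4, x - 2]].

Expanding det(xI - A) along the first row:
det(xI - A) = + (x - 6)·det([[x - 2]]) - (-1)·det([[4]]).

Evaluating gives χ_A(x) = x^2 - 8x + 16 = (x - 4)^2.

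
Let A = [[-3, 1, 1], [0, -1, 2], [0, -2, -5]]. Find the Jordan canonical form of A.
The characteristic polynomial is det(xI - A) = (x + 3)^3, so the eigenvalues are -3 (algebraic multiplicity 3).

For λ = -3: rank(A + 3I) = 1, rank((A + 3I)^2) = 0. The eigenspace has dimension 3 - 1 = 2, so there are 2 Jordan blocks; the rank sequence gives block sizes [2, 1].

Assembling the blocks gives the Jordan form J above.

J = [[-3, 1, 0], [0, -3, 0], [0, 0, -3]]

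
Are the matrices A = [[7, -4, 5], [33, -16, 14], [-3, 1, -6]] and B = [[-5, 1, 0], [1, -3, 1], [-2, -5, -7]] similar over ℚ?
Yes.

Two matrices over a field are similar if and only if they have the same invariant factors.

Both A and B have characteristic polynomial (x + 5)^3 and minimal polynomial (x + 5)^3. Computing further, both have invariant factors (x + 5)^3. Hence A and B are similar.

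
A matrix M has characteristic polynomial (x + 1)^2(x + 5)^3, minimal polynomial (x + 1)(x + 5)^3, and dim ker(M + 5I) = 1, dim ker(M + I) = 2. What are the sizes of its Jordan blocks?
Jordan blocks: (-5, 3), (-1, 1), (-1, 1)

λ = -5: algebraic multiplicity 3 (exponent in χ_M), largest block size 3 (exponent in m_M), 1 block (geometric multiplicity). This forces block sizes [3].
λ = -1: algebraic multiplicity 2 (exponent in χ_M), largest block size 1 (exponent in m_M), 2 blocks (geometric multiplicity). These force block sizes [1, 1].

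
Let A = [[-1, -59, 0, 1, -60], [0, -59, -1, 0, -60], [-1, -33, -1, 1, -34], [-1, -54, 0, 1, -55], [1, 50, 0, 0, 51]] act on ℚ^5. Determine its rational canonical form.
R = [[0, 0, 0, 0, -5], [1, 0, 0, 0, -21], [0, 1, 0, 0, -34], [0, 0, 1, 0, -26], [0, 0, 0, 1, -9]]

The invariant factors of A (the non-unit diagonal entries of the Smith normal form of xI - A over ℚ[x]) are (x + 1)^4(x + 5), each dividing the next. The characteristic polynomial is their product, (x + 1)^4(x + 5).

The rational canonical form is the block-diagonal matrix of companion matrices C(f_i):
R = [[0, 0, 0, 0, -5], [1, 0, 0, 0, -21], [0, 1, 0, 0, -34], [0, 0, 1, 0, -26], [0, 0, 0, 1, -9]].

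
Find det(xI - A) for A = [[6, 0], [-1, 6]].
xI - A = [[x - 6, 0], [1, x - 6]].

Expanding det(xI - A) along the first row:
det(xI - A) = + (x - 6)·det([[x - 6]]) - (0)·det([[1]]).

Evaluating gives χ_A(x) = x^2 - 12x + 36 = (x - 6)^2.

χ_A(x) = (x - 6)^2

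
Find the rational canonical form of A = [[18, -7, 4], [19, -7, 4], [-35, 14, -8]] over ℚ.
The invariant factors of A (the non-unit diagonal entries of the Smith normal form of xI - A over ℚ[x]) are x(x^2 - 3x + 3), each dividing the next. The characteristic polynomial is their product, x(x^2 - 3x + 3).

The rational canonical form is the block-diagonal matrix of companion matrices C(f_i):
R = [[0, 0, 0], [1, 0, -3], [0, 1, 3]].

Note the characteristic polynomial does not split into linear factors over ℚ, so A has no Jordan form over ℚ; the rational canonical form exists over any field.

R = [[0, 0, 0], [1, 0, -3], [0, 1, 3]]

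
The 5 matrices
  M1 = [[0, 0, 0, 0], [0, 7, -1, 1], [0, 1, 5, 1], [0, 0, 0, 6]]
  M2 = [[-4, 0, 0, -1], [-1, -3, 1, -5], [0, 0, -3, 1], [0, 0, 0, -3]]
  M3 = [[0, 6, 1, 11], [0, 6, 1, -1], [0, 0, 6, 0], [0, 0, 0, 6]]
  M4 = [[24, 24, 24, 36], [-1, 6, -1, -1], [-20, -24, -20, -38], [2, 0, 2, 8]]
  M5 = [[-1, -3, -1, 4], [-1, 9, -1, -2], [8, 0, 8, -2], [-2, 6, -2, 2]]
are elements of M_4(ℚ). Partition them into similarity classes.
Characteristic polynomials: χ_{M1} = x(x - 6)^3, χ_{M2} = (x + 3)^3(x + 4), χ_{M3} = x(x - 6)^3, χ_{M4} = x(x - 6)^3, χ_{M5} = x(x - 6)^3.

{M1, M3, M4, M5}: invariant factors x - 6, x(x - 6)^2.

{M2}: invariant factors (x + 3)^3(x + 4).

Matrices are similar if and only if their invariant-factor lists agree; the partition into similarity classes is {M1, M3, M4, M5}, {M2}.

2 classes: {M1, M3, M4, M5}, {M2}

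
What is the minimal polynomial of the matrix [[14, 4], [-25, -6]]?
m_A(x) = (x - 4)^2

The characteristic polynomial factors as (x - 4)^2. The minimal polynomial is ∏(x - λ)^{k_λ} where k_λ is the size of the largest Jordan block at λ.

For λ = 4: rank(A - 4I) = 1, and the largest Jordan block has size 2 (the smallest k with rank((A - 4I)^k) = rank((A - 4I)^(k+1))).

So m_A(x) = (x - 4)^2.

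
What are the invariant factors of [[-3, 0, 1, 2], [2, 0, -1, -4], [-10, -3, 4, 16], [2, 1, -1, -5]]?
The Jordan structure of A has elementary divisors (x + 1)^3, (x + 1). Arranging the block sizes at each eigenvalue in decreasing order and taking row products gives the invariant factors.

Invariant factors (smallest first, each dividing the next): x + 1, (x + 1)^3.

Check: the last factor (x + 1)^3 is the minimal polynomial, and the product (x + 1)^4 is the characteristic polynomial.

x + 1, (x + 1)^3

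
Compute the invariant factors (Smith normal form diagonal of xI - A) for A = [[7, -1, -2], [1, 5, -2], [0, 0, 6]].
x - 6, (x - 6)^2

The Jordan structure of A has elementary divisors (x - 6)^2, (x - 6). Arranging the block sizes at each eigenvalue in decreasing order and taking row products gives the invariant factors.

Invariant factors (smallest first, each dividing the next): x - 6, (x - 6)^2.

Check: the last factor (x - 6)^2 is the minimal polynomial, and the product (x - 6)^3 is the characteristic polynomial.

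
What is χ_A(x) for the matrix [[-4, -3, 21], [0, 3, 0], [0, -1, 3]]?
xI - A = [[x + 4, 3, -21], [0, x - 3, 0], [0, 1, x - 3]].

Expanding det(xI - A) along the first row:
det(xI - A) = + (x + 4)·det([[x - 3, 0], [1, x - 3]]) - (3)·det([[0, 0], [0, x - 3]]) + (-21)·det([[0, x - 3], [0, 1]]).

Evaluating gives χ_A(x) = x^3 - 2x^2 - 15x + 36 = (x - 3)^2(x + 4).

χ_A(x) = (x - 3)^2(x + 4)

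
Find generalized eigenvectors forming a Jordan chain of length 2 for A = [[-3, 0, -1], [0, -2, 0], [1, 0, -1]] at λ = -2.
We seek v_1 ∈ ker((A + 2I)^2) \ ker(A + 2I), then set v_{i+1} = (A + 2I) v_i.

One such chain is v_1 = [[0, 0, -1]]^T, v_2 = [[1, 0, -1]]^T. Check: (A + 2I) v_2 = [[0, 0, 0]]^T = 0.

v_1 = [[0, 0, -1]]^T, v_2 = [[1, 0, -1]]^T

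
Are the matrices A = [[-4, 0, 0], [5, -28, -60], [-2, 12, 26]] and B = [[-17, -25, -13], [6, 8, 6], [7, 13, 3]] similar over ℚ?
Yes.

Two matrices over a field are similar if and only if they have the same invariant factors.

Both A and B have characteristic polynomial (x - 2)(x + 4)^2 and minimal polynomial (x - 2)(x + 4)^2. Computing further, both have invariant factors (x - 2)(x + 4)^2. Hence A and B are similar.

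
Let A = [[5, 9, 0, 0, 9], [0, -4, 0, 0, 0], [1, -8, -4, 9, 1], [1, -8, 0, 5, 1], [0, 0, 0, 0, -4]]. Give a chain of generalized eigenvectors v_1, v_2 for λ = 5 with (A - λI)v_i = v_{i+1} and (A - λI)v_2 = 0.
v_1 = [[1, 0, -1, -1, 0]]^T, v_2 = [[0, 0, 1, 1, 0]]^T

We seek v_1 ∈ ker((A - 5I)^2) \ ker(A - 5I), then set v_{i+1} = (A - 5I) v_i.

One such chain is v_1 = [[1, 0, -1, -1, 0]]^T, v_2 = [[0, 0, 1, 1, 0]]^T. Check: (A - 5I) v_2 = [[0, 0, 0, 0, 0]]^T = 0.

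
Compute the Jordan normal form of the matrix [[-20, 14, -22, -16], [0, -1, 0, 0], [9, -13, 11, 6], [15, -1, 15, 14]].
The characteristic polynomial is det(xI - A) = (x - 4)(x - 2)(x + 1)^2, so the eigenvalues are -1 (algebraic multiplicity 2), 2 (algebraic multiplicity 1), 4 (algebraic multiplicity 1).

For λ = -1: rank(A + I) = 3, rank((A + I)^2) = 2. The eigenspace has dimension 4 - 3 = 1, so there is 1 Jordan block; the rank sequence gives block sizes [2].

For λ = 2: algebraic multiplicity 1 gives one 1×1 block.

For λ = 4: algebraic multiplicity 1 gives one 1×1 block.

Assembling the blocks gives the Jordan form J above.

J = [[-1, 1, 0, 0], [0, -1, 0, 0], [0, 0, 2, 0], [0, 0, 0, 4]]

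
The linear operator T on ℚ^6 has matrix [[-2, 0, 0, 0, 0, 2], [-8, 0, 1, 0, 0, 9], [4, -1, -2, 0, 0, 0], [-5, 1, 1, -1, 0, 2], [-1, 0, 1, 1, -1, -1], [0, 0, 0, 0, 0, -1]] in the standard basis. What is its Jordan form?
The characteristic polynomial is det(xI - A) = (x + 1)^5(x + 2), so the eigenvalues are -2 (algebraic multiplicity 1), -1 (algebraic multiplicity 5).

For λ = -2: algebraic multiplicity 1 gives one 1×1 block.

For λ = -1: rank(A + I) = 4, rank((A + I)^2) = 2, rank((A + I)^3) = 1. The eigenspace has dimension 6 - 4 = 2, so there are 2 Jordan blocks; the rank sequence gives block sizes [3, 2].

Assembling the blocks gives the Jordan form J above.

J = [[-2, 0, 0, 0, 0, 0], [0, -1, 1, 0, 0, 0], [0, 0, -1, 1, 0, 0], [0, 0, 0, -1, 0, 0], [0, 0, 0, 0, -1, 1], [0, 0, 0, 0, 0, -1]]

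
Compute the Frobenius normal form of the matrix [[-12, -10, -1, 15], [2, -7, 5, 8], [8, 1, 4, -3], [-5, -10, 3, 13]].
The invariant factors of A (the non-unit diagonal entries of the Smith normal form of xI - A over ℚ[x]) are (x + 2)(x^3 - 4), each dividing the next. The characteristic polynomial is their product, (x + 2)(x^3 - 4).

The rational canonical form is the block-diagonal matrix of companion matrices C(f_i):
R = [[0, 0, 0, 8], [1, 0, 0, 4], [0, 1, 0, 0], [0, 0, 1, -2]].

Note the characteristic polynomial does not split into linear factors over ℚ, so A has no Jordan form over ℚ; the rational canonical form exists over any field.

R = [[0, 0, 0, 8], [1, 0, 0, 4], [0, 1, 0, 0], [0, 0, 1, -2]]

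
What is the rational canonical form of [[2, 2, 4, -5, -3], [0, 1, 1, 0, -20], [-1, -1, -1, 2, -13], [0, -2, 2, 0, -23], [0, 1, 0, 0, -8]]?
The invariant factors of A (the non-unit diagonal entries of the Smith normal form of xI - A over ℚ[x]) are (x + 1)(x + 5)(x^3 - x + 3), each dividing the next. The characteristic polynomial is their product, (x + 1)(x + 5)(x^3 - x + 3).

The rational canonical form is the block-diagonal matrix of companion matrices C(f_i):
R = [[0, 0, 0, 0, -15], [1, 0, 0, 0, -13], [0, 1, 0, 0, 3], [0, 0, 1, 0, -4], [0, 0, 0, 1, -6]].

Note the characteristic polynomial does not split into linear factors over ℚ, so A has no Jordan form over ℚ; the rational canonical form exists over any field.

R = [[0, 0, 0, 0, -15], [1, 0, 0, 0, -13], [0, 1, 0, 0, 3], [0, 0, 1, 0, -4], [0, 0, 0, 1, -6]]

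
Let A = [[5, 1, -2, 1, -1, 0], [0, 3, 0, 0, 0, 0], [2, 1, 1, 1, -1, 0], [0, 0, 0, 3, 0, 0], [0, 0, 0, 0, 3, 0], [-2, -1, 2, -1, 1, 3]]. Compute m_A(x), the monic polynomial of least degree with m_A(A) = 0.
m_A(x) = (x - 3)^2

The characteristic polynomial factors as (x - 3)^6. The minimal polynomial is ∏(x - λ)^{k_λ} where k_λ is the size of the largest Jordan block at λ.

For λ = 3: rank(A - 3I) = 1, and the largest Jordan block has size 2 (the smallest k with rank((A - 3I)^k) = rank((A - 3I)^(k+1))).

So m_A(x) = (x - 3)^2.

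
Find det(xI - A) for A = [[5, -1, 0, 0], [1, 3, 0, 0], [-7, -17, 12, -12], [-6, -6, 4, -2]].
xI - A = [[x - 5, 1, 0, 0], [-1, x - 3, 0, 0], [7, 17, x - 12, 12], [6, 6, -4, x + 2]].

Expanding det(xI - A) along the first row:
det(xI - A) = + (x - 5)·det([[x - 3, 0, 0], [17, x - 12, 12], [6, -4, x + 2]]) - (1)·det([[-1, 0, 0], [7, x - 12, 12], [6, -4, x + 2]]) + (0)·det([[-1, x - 3, 0], [7, 17, 12], [6, 6, x + 2]]) - (0)·det([[-1, x - 3, 0], [7, 17, x - 12], [6, 6, -4]]).

Evaluating gives χ_A(x) = x^4 - 18x^3 + 120x^2 - 352x + 384 = (x - 6)(x - 4)^3.

χ_A(x) = (x - 6)(x - 4)^3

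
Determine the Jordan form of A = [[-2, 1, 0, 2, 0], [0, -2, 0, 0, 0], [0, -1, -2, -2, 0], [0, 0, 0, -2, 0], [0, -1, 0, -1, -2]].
J = [[-2, 1, 0, 0, 0], [0, -2, 0, 0, 0], [0, 0, -2, 1, 0], [0, 0, 0, -2, 0], [0, 0, 0, 0, -2]]

The characteristic polynomial is det(xI - A) = (x + 2)^5, so the eigenvalues are -2 (algebraic multiplicity 5).

For λ = -2: rank(A + 2I) = 2, rank((A + 2I)^2) = 0. The eigenspace has dimension 5 - 2 = 3, so there are 3 Jordan blocks; the rank sequence gives block sizes [2, 2, 1].

Assembling the blocks gives the Jordan form J above.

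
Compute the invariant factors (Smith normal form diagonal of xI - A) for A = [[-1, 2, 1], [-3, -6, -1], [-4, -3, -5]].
The Jordan structure of A has elementary divisors (x + 4)^3. Arranging the block sizes at each eigenvalue in decreasing order and taking row products gives the invariant factors.

Invariant factors (smallest first, each dividing the next): (x + 4)^3.

Check: the last factor (x + 4)^3 is the minimal polynomial, and the product (x + 4)^3 is the characteristic polynomial.

(x + 4)^3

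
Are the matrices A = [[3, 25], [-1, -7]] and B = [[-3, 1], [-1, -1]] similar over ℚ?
Yes.

Two matrices over a field are similar if and only if they have the same invariant factors.

Both A and B have characteristic polynomial (x + 2)^2 and minimal polynomial (x + 2)^2. Computing further, both have invariant factors (x + 2)^2. Hence A and B are similar.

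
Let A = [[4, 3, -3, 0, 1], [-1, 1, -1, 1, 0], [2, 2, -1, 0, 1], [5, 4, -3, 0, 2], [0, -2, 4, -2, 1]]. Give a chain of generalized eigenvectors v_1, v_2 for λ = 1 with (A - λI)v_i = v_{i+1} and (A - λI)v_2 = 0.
v_1 = [[0, 0, 0, 0, 1]]^T, v_2 = [[1, 0, 1, 2, 0]]^T

We seek v_1 ∈ ker((A - I)^2) \ ker(A - I), then set v_{i+1} = (A - I) v_i.

One such chain is v_1 = [[0, 0, 0, 0, 1]]^T, v_2 = [[1, 0, 1, 2, 0]]^T. Check: (A - I) v_2 = [[0, 0, 0, 0, 0]]^T = 0.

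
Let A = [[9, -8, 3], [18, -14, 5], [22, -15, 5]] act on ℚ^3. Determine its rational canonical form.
R = [[0, 0, -1], [1, 0, -2], [0, 1, 0]]

The invariant factors of A (the non-unit diagonal entries of the Smith normal form of xI - A over ℚ[x]) are x^3 + 2x + 1, each dividing the next. The characteristic polynomial is their product, x^3 + 2x + 1.

The rational canonical form is the block-diagonal matrix of companion matrices C(f_i):
R = [[0, 0, -1], [1, 0, -2], [0, 1, 0]].

Note the characteristic polynomial does not split into linear factors over ℚ, so A has no Jordan form over ℚ; the rational canonical form exists over any field.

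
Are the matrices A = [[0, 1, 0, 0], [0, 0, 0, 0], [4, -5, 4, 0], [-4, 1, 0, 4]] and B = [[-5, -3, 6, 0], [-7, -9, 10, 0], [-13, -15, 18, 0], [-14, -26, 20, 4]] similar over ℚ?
Yes.

Two matrices over a field are similar if and only if they have the same invariant factors.

Both A and B have characteristic polynomial x^2(x - 4)^2 and minimal polynomial x^2(x - 4). Computing further, both have invariant factors x - 4, x^2(x - 4). Hence A and B are similar.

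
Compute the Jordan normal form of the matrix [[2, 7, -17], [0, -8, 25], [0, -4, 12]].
The characteristic polynomial is det(xI - A) = (x - 2)^3, so the eigenvalues are 2 (algebraic multiplicity 3).

For λ = 2: rank(A - 2I) = 2, rank((A - 2I)^2) = 1, rank((A - 2I)^3) = 0. The eigenspace has dimension 3 - 2 = 1, so there is 1 Jordan block; the rank sequence gives block sizes [3].

Assembling the blocks gives the Jordan form J above.

J = [[2, 1, 0], [0, 2, 1], [0, 0, 2]]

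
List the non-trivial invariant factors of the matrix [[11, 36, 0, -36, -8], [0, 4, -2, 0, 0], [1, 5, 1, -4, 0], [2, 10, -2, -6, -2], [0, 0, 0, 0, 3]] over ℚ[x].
The Jordan structure of A has elementary divisors (x - 2), (x - 2), (x - 3)^2, (x - 3). Arranging the block sizes at each eigenvalue in decreasing order and taking row products gives the invariant factors.

Invariant factors (smallest first, each dividing the next): (x - 3)(x - 2), (x - 3)^2(x - 2).

Check: the last factor (x - 3)^2(x - 2) is the minimal polynomial, and the product (x - 3)^3(x - 2)^2 is the characteristic polynomial.

(x - 3)(x - 2), (x - 3)^2(x - 2)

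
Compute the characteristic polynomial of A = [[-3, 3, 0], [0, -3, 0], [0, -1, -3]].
xI - A = [[x + 3, -3, 0], [0, x + 3, 0], [0, 1, x + 3]].

Expanding det(xI - A) along the first row:
det(xI - A) = + (x + 3)·det([[x + 3, 0], [1, x + 3]]) - (-3)·det([[0, 0], [0, x + 3]]) + (0)·det([[0, x + 3], [0, 1]]).

Evaluating gives χ_A(x) = x^3 + 9x^2 + 27x + 27 = (x + 3)^3.

χ_A(x) = (x + 3)^3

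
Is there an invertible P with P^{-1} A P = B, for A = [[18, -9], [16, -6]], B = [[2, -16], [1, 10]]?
Yes.

Two matrices over a field are similar if and only if they have the same invariant factors.

Both A and B have characteristic polynomial (x - 6)^2 and minimal polynomial (x - 6)^2. Computing further, both have invariant factors (x - 6)^2. Hence A and B are similar.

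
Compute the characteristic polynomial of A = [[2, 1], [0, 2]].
xI - A = [[x - 2, -1], [0, x - 2]].

Expanding det(xI - A) along the first row:
det(xI - A) = + (x - 2)·det([[x - 2]]) - (-1)·det([[0]]).

Evaluating gives χ_A(x) = x^2 - 4x + 4 = (x - 2)^2.

χ_A(x) = (x - 2)^2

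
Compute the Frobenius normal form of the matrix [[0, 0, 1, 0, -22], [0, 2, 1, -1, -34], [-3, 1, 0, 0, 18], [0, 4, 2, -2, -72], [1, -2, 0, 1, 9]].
The invariant factors of A (the non-unit diagonal entries of the Smith normal form of xI - A over ℚ[x]) are (x - 1)(x^2 - 4x + 2)^2, each dividing the next. The characteristic polynomial is their product, (x - 1)(x^2 - 4x + 2)^2.

The rational canonical form is the block-diagonal matrix of companion matrices C(f_i):
R = [[0, 0, 0, 0, 4], [1, 0, 0, 0, -20], [0, 1, 0, 0, 36], [0, 0, 1, 0, -28], [0, 0, 0, 1, 9]].

Note the characteristic polynomial does not split into linear factors over ℚ, so A has no Jordan form over ℚ; the rational canonical form exists over any field.

R = [[0, 0, 0, 0, 4], [1, 0, 0, 0, -20], [0, 1, 0, 0, 36], [0, 0, 1, 0, -28], [0, 0, 0, 1, 9]]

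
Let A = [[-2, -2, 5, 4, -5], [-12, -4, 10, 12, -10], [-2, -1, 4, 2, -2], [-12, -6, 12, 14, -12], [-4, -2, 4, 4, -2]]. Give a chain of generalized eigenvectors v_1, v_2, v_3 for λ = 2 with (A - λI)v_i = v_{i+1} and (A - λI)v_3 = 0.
v_1 = [[-2, -3, -1, -4, -2]]^T, v_2 = [[3, 4, 1, 6, 2]]^T, v_3 = [[-1, 2, 0, 0, 0]]^T

We seek v_1 ∈ ker((A - 2I)^3) \ ker((A - 2I)^2), then set v_{i+1} = (A - 2I) v_i.

One such chain is v_1 = [[-2, -3, -1, -4, -2]]^T, v_2 = [[3, 4, 1, 6, 2]]^T, v_3 = [[-1, 2, 0, 0, 0]]^T. Check: (A - 2I) v_3 = [[0, 0, 0, 0, 0]]^T = 0.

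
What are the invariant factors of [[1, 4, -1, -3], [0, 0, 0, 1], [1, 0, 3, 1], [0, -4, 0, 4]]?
(x - 2)^2, (x - 2)^2

The Jordan structure of A has elementary divisors (x - 2)^2, (x - 2)^2. Arranging the block sizes at each eigenvalue in decreasing order and taking row products gives the invariant factors.

Invariant factors (smallest first, each dividing the next): (x - 2)^2, (x - 2)^2.

Check: the last factor (x - 2)^2 is the minimal polynomial, and the product (x - 2)^4 is the characteristic polynomial.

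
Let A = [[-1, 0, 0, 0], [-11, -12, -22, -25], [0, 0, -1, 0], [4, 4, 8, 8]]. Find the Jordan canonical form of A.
J = [[-2, 1, 0, 0], [0, -2, 0, 0], [0, 0, -1, 0], [0, 0, 0, -1]]

The characteristic polynomial is det(xI - A) = (x + 1)^2(x + 2)^2, so the eigenvalues are -2 (algebraic multiplicity 2), -1 (algebraic multiplicity 2).

For λ = -2: rank(A + 2I) = 3, rank((A + 2I)^2) = 2. The eigenspace has dimension 4 - 3 = 1, so there is 1 Jordan block; the rank sequence gives block sizes [2].

For λ = -1: rank(A + I) = 2. The eigenspace has dimension 4 - 2 = 2, so there are 2 Jordan blocks; the rank sequence gives block sizes [1, 1].

Assembling the blocks gives the Jordan form J above.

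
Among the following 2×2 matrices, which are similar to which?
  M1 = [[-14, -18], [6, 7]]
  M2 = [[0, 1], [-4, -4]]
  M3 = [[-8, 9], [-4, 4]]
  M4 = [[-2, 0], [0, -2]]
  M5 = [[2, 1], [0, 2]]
Characteristic polynomials: χ_{M1} = (x + 2)(x + 5), χ_{M2} = (x + 2)^2, χ_{M3} = (x + 2)^2, χ_{M4} = (x + 2)^2, χ_{M5} = (x - 2)^2.

{M1}: invariant factors (x + 2)(x + 5).

{M2, M3}: invariant factors (x + 2)^2.

{M4}: invariant factors x + 2, x + 2.

{M5}: invariant factors (x - 2)^2.

Matrices are similar if and only if their invariant-factor lists agree; the partition into similarity classes is {M1}, {M2, M3}, {M4}, {M5}.

4 classes: {M1}, {M2, M3}, {M4}, {M5}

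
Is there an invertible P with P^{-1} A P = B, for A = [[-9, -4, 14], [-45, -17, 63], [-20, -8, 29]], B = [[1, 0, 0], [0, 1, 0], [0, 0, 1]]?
Both have characteristic polynomial (x - 1)^3, but the minimal polynomial of A is (x - 1)^2 while the minimal polynomial of B is x - 1. The minimal polynomial is a similarity invariant, so A and B are not similar.

No.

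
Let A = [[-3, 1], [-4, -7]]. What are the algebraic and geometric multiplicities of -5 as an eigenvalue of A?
algebraic multiplicity 2, geometric multiplicity 1

The characteristic polynomial is (x + 5)^2, so the factor x + 5 appears with exponent 2: the algebraic multiplicity is 2.

rank(A + 5I) = 1, so the eigenspace has dimension 2 - 1 = 1: the geometric multiplicity is 1.

Since 1 < 2, A is not diagonalizable.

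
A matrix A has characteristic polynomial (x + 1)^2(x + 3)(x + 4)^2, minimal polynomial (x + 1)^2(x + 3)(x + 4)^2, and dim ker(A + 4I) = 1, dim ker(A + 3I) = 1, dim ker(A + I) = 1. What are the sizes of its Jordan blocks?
Jordan blocks: (-4, 2), (-3, 1), (-1, 2)

λ = -4: algebraic multiplicity 2 (exponent in χ_A), largest block size 2 (exponent in m_A), 1 block (geometric multiplicity). This forces block sizes [2].
λ = -3: algebraic multiplicity 1 (exponent in χ_A), largest block size 1 (exponent in m_A), 1 block (geometric multiplicity). This forces block sizes [1].
λ = -1: algebraic multiplicity 2 (exponent in χ_A), largest block size 2 (exponent in m_A), 1 block (geometric multiplicity). This forces block sizes [2].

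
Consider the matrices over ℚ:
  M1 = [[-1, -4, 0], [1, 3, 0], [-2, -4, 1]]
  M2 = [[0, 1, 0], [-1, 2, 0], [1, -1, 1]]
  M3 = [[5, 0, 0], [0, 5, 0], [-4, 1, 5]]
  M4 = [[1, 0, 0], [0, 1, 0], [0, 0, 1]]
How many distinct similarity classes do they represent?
3 classes: {M1, M2}, {M3}, {M4}

Characteristic polynomials: χ_{M1} = (x - 1)^3, χ_{M2} = (x - 1)^3, χ_{M3} = (x - 5)^3, χ_{M4} = (x - 1)^3.

{M1, M2}: invariant factors x - 1, (x - 1)^2.

{M3}: invariant factors x - 5, (x - 5)^2.

{M4}: invariant factors x - 1, x - 1, x - 1.

Matrices are similar if and only if their invariant-factor lists agree; the partition into similarity classes is {M1, M2}, {M3}, {M4}.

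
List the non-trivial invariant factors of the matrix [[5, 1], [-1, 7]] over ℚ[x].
(x - 6)^2

The Jordan structure of A has elementary divisors (x - 6)^2. Arranging the block sizes at each eigenvalue in decreasing order and taking row products gives the invariant factors.

Invariant factors (smallest first, each dividing the next): (x - 6)^2.

Check: the last factor (x - 6)^2 is the minimal polynomial, and the product (x - 6)^2 is the characteristic polynomial.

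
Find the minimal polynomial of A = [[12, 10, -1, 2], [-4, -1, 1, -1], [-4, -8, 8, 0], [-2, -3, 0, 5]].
The characteristic polynomial factors as (x - 6)^4. The minimal polynomial is ∏(x - λ)^{k_λ} where k_λ is the size of the largest Jordan block at λ.

For λ = 6: rank(A - 6I) = 2, and the largest Jordan block has size 3 (the smallest k with rank((A - 6I)^k) = rank((A - 6I)^(k+1))).

So m_A(x) = (x - 6)^3.

m_A(x) = (x - 6)^3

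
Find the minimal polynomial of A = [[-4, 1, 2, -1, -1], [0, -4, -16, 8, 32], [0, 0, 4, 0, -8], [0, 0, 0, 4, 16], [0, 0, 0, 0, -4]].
The characteristic polynomial factors as (x - 4)^2(x + 4)^3. The minimal polynomial is ∏(x - λ)^{k_λ} where k_λ is the size of the largest Jordan block at λ.

For λ = -4: rank(A + 4I) = 3, and the largest Jordan block has size 2 (the smallest k with rank((A + 4I)^k) = rank((A + 4I)^(k+1))).
For λ = 4: rank(A - 4I) = 3, and the largest Jordan block has size 1 (the smallest k with rank((A - 4I)^k) = rank((A - 4I)^(k+1))).

So m_A(x) = (x - 4)(x + 4)^2.

m_A(x) = (x - 4)(x + 4)^2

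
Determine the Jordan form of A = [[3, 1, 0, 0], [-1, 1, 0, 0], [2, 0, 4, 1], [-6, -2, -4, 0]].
The characteristic polynomial is det(xI - A) = (x - 2)^4, so the eigenvalues are 2 (algebraic multiplicity 4).

For λ = 2: rank(A - 2I) = 2, rank((A - 2I)^2) = 0. The eigenspace has dimension 4 - 2 = 2, so there are 2 Jordan blocks; the rank sequence gives block sizes [2, 2].

Assembling the blocks gives the Jordan form J above.

J = [[2, 1, 0, 0], [0, 2, 0, 0], [0, 0, 2, 1], [0, 0, 0, 2]]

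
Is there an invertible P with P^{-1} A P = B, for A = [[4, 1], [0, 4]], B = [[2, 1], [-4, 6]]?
Two matrices over a field are similar if and only if they have the same invariant factors.

Both A and B have characteristic polynomial (x - 4)^2 and minimal polynomial (x - 4)^2. Computing further, both have invariant factors (x - 4)^2. Hence A and B are similar.

Yes.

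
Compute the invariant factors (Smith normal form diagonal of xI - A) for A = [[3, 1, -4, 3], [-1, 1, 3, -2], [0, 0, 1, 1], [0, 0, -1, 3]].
The Jordan structure of A has elementary divisors (x - 2)^2, (x - 2)^2. Arranging the block sizes at each eigenvalue in decreasing order and taking row products gives the invariant factors.

Invariant factors (smallest first, each dividing the next): (x - 2)^2, (x - 2)^2.

Check: the last factor (x - 2)^2 is the minimal polynomial, and the product (x - 2)^4 is the characteristic polynomial.

(x - 2)^2, (x - 2)^2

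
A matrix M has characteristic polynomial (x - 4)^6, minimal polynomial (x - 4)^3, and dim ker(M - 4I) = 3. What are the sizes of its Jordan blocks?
λ = 4: algebraic multiplicity 6 (exponent in χ_M), largest block size 3 (exponent in m_M), 3 blocks (geometric multiplicity). These force block sizes [3, 2, 1].

Jordan blocks: (4, 3), (4, 2), (4, 1)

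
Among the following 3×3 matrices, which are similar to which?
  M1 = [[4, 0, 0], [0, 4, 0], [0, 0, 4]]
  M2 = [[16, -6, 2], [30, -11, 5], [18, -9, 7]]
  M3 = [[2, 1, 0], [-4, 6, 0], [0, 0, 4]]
2 classes: {M1}, {M2, M3}

Characteristic polynomials: χ_{M1} = (x - 4)^3, χ_{M2} = (x - 4)^3, χ_{M3} = (x - 4)^3.

{M1}: invariant factors x - 4, x - 4, x - 4.

{M2, M3}: invariant factors x - 4, (x - 4)^2.

Matrices are similar if and only if their invariant-factor lists agree; the partition into similarity classes is {M1}, {M2, M3}.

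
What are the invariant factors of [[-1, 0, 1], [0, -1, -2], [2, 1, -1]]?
(x + 1)^3

The Jordan structure of A has elementary divisors (x + 1)^3. Arranging the block sizes at each eigenvalue in decreasing order and taking row products gives the invariant factors.

Invariant factors (smallest first, each dividing the next): (x + 1)^3.

Check: the last factor (x + 1)^3 is the minimal polynomial, and the product (x + 1)^3 is the characteristic polynomial.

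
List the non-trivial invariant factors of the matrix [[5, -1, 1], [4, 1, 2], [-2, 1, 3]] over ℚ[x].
(x - 3)^3

The Jordan structure of A has elementary divisors (x - 3)^3. Arranging the block sizes at each eigenvalue in decreasing order and taking row products gives the invariant factors.

Invariant factors (smallest first, each dividing the next): (x - 3)^3.

Check: the last factor (x - 3)^3 is the minimal polynomial, and the product (x - 3)^3 is the characteristic polynomial.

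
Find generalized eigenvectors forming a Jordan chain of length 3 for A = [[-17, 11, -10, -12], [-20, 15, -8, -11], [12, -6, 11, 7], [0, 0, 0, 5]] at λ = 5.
We seek v_1 ∈ ker((A - 5I)^3) \ ker((A - 5I)^2), then set v_{i+1} = (A - 5I) v_i.

One such chain is v_1 = [[-1, -1, 0, 1]]^T, v_2 = [[-1, -1, 1, 0]]^T, v_3 = [[1, 2, 0, 0]]^T. Check: (A - 5I) v_3 = [[0, 0, 0, 0]]^T = 0.

v_1 = [[-1, -1, 0, 1]]^T, v_2 = [[-1, -1, 1, 0]]^T, v_3 = [[1, 2, 0, 0]]^T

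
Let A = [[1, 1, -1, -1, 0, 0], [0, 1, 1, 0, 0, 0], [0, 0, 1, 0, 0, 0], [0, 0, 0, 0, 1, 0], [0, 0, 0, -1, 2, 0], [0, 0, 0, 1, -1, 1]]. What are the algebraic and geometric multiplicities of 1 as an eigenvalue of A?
algebraic multiplicity 6, geometric multiplicity 3

The characteristic polynomial is (x - 1)^6, so the factor x - 1 appears with exponent 6: the algebraic multiplicity is 6.

rank(A - I) = 3, so the eigenspace has dimension 6 - 3 = 3: the geometric multiplicity is 3.

Since 3 < 6, A is not diagonalizable.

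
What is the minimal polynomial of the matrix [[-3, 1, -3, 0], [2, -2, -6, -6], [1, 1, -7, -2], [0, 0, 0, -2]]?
The characteristic polynomial factors as (x + 2)(x + 4)^3. The minimal polynomial is ∏(x - λ)^{k_λ} where k_λ is the size of the largest Jordan block at λ.

For λ = -4: rank(A + 4I) = 2, and the largest Jordan block has size 2 (the smallest k with rank((A + 4I)^k) = rank((A + 4I)^(k+1))).
For λ = -2: rank(A + 2I) = 3, and the largest Jordan block has size 1 (the smallest k with rank((A + 2I)^k) = rank((A + 2I)^(k+1))).

So m_A(x) = (x + 2)(x + 4)^2.

m_A(x) = (x + 2)(x + 4)^2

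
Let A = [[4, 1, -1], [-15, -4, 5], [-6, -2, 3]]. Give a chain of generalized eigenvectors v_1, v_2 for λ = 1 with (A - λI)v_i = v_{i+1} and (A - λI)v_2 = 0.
v_1 = [[1, -4, -2]]^T, v_2 = [[1, -5, -2]]^T

We seek v_1 ∈ ker((A - I)^2) \ ker(A - I), then set v_{i+1} = (A - I) v_i.

One such chain is v_1 = [[1, -4, -2]]^T, v_2 = [[1, -5, -2]]^T. Check: (A - I) v_2 = [[0, 0, 0]]^T = 0.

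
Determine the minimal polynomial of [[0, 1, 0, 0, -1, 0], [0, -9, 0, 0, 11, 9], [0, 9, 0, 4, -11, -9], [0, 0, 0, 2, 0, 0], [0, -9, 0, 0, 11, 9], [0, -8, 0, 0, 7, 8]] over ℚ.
m_A(x) = x^2(x - 5)^2(x - 2)

The characteristic polynomial factors as x^3(x - 5)^2(x - 2). The minimal polynomial is ∏(x - λ)^{k_λ} where k_λ is the size of the largest Jordan block at λ.

For λ = 0: rank(A) = 4, and the largest Jordan block has size 2 (the smallest k with rank(A^k) = rank(A^(k+1))).
For λ = 2: rank(A - 2I) = 5, and the largest Jordan block has size 1 (the smallest k with rank((A - 2I)^k) = rank((A - 2I)^(k+1))).
For λ = 5: rank(A - 5I) = 5, and the largest Jordan block has size 2 (the smallest k with rank((A - 5I)^k) = rank((A - 5I)^(k+1))).

So m_A(x) = x^2(x - 5)^2(x - 2).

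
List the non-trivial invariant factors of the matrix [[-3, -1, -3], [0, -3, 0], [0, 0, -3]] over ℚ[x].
x + 3, (x + 3)^2

The Jordan structure of A has elementary divisors (x + 3)^2, (x + 3). Arranging the block sizes at each eigenvalue in decreasing order and taking row products gives the invariant factors.

Invariant factors (smallest first, each dividing the next): x + 3, (x + 3)^2.

Check: the last factor (x + 3)^2 is the minimal polynomial, and the product (x + 3)^3 is the characteristic polynomial.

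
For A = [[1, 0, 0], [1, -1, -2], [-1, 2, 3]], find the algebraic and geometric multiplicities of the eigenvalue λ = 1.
algebraic multiplicity 3, geometric multiplicity 2

The characteristic polynomial is (x - 1)^3, so the factor x - 1 appears with exponent 3: the algebraic multiplicity is 3.

rank(A - I) = 1, so the eigenspace has dimension 3 - 1 = 2: the geometric multiplicity is 2.

Since 2 < 3, A is not diagonalizable.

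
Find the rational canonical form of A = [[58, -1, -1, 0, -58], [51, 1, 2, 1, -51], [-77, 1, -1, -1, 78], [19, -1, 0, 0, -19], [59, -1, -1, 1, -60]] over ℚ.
R = [[0, 0, 0, 0, 96], [1, 0, 0, 0, -208], [0, 1, 0, 0, 80], [0, 0, 1, 0, 40], [0, 0, 0, 1, -2]]

The invariant factors of A (the non-unit diagonal entries of the Smith normal form of xI - A over ℚ[x]) are (x - 6)(x^2 + 4x - 4)^2, each dividing the next. The characteristic polynomial is their product, (x - 6)(x^2 + 4x - 4)^2.

The rational canonical form is the block-diagonal matrix of companion matrices C(f_i):
R = [[0, 0, 0, 0, 96], [1, 0, 0, 0, -208], [0, 1, 0, 0, 80], [0, 0, 1, 0, 40], [0, 0, 0, 1, -2]].

Note the characteristic polynomial does not split into linear factors over ℚ, so A has no Jordan form over ℚ; the rational canonical form exists over any field.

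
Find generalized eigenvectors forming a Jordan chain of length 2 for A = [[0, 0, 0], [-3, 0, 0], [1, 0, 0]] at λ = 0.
v_1 = [[-1, 3, -1]]^T, v_2 = [[0, 3, -1]]^T

We seek v_1 ∈ ker(A^2) \ ker(A), then set v_{i+1} = A v_i.

One such chain is v_1 = [[-1, 3, -1]]^T, v_2 = [[0, 3, -1]]^T. Check: A v_2 = [[0, 0, 0]]^T = 0.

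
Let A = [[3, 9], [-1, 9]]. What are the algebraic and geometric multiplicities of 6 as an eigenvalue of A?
algebraic multiplicity 2, geometric multiplicity 1

The characteristic polynomial is (x - 6)^2, so the factor x - 6 appears with exponent 2: the algebraic multiplicity is 2.

rank(A - 6I) = 1, so the eigenspace has dimension 2 - 1 = 1: the geometric multiplicity is 1.

Since 1 < 2, A is not diagonalizable.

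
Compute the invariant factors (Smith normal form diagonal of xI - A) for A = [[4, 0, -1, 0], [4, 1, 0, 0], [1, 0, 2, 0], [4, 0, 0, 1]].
The Jordan structure of A has elementary divisors (x - 1), (x - 1), (x - 3)^2. Arranging the block sizes at each eigenvalue in decreasing order and taking row products gives the invariant factors.

Invariant factors (smallest first, each dividing the next): x - 1, (x - 3)^2(x - 1).

Check: the last factor (x - 3)^2(x - 1) is the minimal polynomial, and the product (x - 3)^2(x - 1)^2 is the characteristic polynomial.

x - 1, (x - 3)^2(x - 1)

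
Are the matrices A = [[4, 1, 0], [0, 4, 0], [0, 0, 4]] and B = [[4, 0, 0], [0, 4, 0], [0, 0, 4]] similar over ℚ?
Both have characteristic polynomial (x - 4)^3, but the minimal polynomial of A is (x - 4)^2 while the minimal polynomial of B is x - 4. The minimal polynomial is a similarity invariant, so A and B are not similar.

No.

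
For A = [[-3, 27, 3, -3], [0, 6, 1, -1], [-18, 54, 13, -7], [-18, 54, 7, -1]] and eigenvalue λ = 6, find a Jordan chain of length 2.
We seek v_1 ∈ ker((A - 6I)^2) \ ker(A - 6I), then set v_{i+1} = (A - 6I) v_i.

One such chain is v_1 = [[3, 1, 8, 7]]^T, v_2 = [[3, 1, 7, 7]]^T. Check: (A - 6I) v_2 = [[0, 0, 0, 0]]^T = 0.

v_1 = [[3, 1, 8, 7]]^T, v_2 = [[3, 1, 7, 7]]^T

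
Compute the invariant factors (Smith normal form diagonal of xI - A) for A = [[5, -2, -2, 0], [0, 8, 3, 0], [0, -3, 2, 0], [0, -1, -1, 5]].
x - 5, x - 5, (x - 5)^2

The Jordan structure of A has elementary divisors (x - 5)^2, (x - 5), (x - 5). Arranging the block sizes at each eigenvalue in decreasing order and taking row products gives the invariant factors.

Invariant factors (smallest first, each dividing the next): x - 5, x - 5, (x - 5)^2.

Check: the last factor (x - 5)^2 is the minimal polynomial, and the product (x - 5)^4 is the characteristic polynomial.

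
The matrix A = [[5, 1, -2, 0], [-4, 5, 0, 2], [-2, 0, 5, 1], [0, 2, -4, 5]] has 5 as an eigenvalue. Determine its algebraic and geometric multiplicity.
The characteristic polynomial is (x - 5)^4, so the factor x - 5 appears with exponent 4: the algebraic multiplicity is 4.

rank(A - 5I) = 2, so the eigenspace has dimension 4 - 2 = 2: the geometric multiplicity is 2.

Since 2 < 4, A is not diagonalizable.

algebraic multiplicity 4, geometric multiplicity 2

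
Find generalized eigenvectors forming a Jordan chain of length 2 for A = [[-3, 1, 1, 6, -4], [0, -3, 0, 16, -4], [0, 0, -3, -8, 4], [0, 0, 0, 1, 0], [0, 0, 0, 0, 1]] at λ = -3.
v_1 = [[0, 1, 0, 0, 0]]^T, v_2 = [[1, 0, 0, 0, 0]]^T

We seek v_1 ∈ ker((A + 3I)^2) \ ker(A + 3I), then set v_{i+1} = (A + 3I) v_i.

One such chain is v_1 = [[0, 1, 0, 0, 0]]^T, v_2 = [[1, 0, 0, 0, 0]]^T. Check: (A + 3I) v_2 = [[0, 0, 0, 0, 0]]^T = 0.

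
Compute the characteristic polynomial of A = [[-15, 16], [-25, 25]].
xI - A = [[x + 15, -16], [25, x - 25]].

Expanding det(xI - A) along the first row:
det(xI - A) = + (x + 15)·det([[x - 25]]) - (-16)·det([[25]]).

Evaluating gives χ_A(x) = x^2 - 10x + 25 = (x - 5)^2.

χ_A(x) = (x - 5)^2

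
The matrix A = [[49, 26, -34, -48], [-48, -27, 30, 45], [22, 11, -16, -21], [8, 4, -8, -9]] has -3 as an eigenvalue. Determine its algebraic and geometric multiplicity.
algebraic multiplicity 3, geometric multiplicity 2

The characteristic polynomial is (x - 6)(x + 3)^3, so the factor x + 3 appears with exponent 3: the algebraic multiplicity is 3.

rank(A + 3I) = 2, so the eigenspace has dimension 4 - 2 = 2: the geometric multiplicity is 2.

Since 2 < 3, A is not diagonalizable.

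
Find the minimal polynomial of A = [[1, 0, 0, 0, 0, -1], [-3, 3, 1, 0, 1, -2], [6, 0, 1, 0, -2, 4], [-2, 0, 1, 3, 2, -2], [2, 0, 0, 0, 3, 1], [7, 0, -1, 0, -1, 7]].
m_A(x) = (x - 3)^3

The characteristic polynomial factors as (x - 3)^6. The minimal polynomial is ∏(x - λ)^{k_λ} where k_λ is the size of the largest Jordan block at λ.

For λ = 3: rank(A - 3I) = 3, and the largest Jordan block has size 3 (the smallest k with rank((A - 3I)^k) = rank((A - 3I)^(k+1))).

So m_A(x) = (x - 3)^3.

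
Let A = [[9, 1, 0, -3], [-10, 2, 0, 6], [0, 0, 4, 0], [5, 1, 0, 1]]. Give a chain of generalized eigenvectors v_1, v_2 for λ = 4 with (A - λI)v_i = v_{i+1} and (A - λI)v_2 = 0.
We seek v_1 ∈ ker((A - 4I)^2) \ ker(A - 4I), then set v_{i+1} = (A - 4I) v_i.

One such chain is v_1 = [[-2, 23, -2, 4]]^T, v_2 = [[1, -2, 0, 1]]^T. Check: (A - 4I) v_2 = [[0, 0, 0, 0]]^T = 0.

v_1 = [[-2, 23, -2, 4]]^T, v_2 = [[1, -2, 0, 1]]^T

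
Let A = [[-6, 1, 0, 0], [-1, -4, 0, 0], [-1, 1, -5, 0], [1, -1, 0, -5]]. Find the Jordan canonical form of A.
The characteristic polynomial is det(xI - A) = (x + 5)^4, so the eigenvalues are -5 (algebraic multiplicity 4).

For λ = -5: rank(A + 5I) = 1, rank((A + 5I)^2) = 0. The eigenspace has dimension 4 - 1 = 3, so there are 3 Jordan blocks; the rank sequence gives block sizes [2, 1, 1].

Assembling the blocks gives the Jordan form J above.

J = [[-5, 1, 0, 0], [0, -5, 0, 0], [0, 0, -5, 0], [0, 0, 0, -5]]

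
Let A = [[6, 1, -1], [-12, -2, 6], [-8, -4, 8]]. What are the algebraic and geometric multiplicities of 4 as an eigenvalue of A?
algebraic multiplicity 3, geometric multiplicity 2

The characteristic polynomial is (x - 4)^3, so the factor x - 4 appears with exponent 3: the algebraic multiplicity is 3.

rank(A - 4I) = 1, so the eigenspace has dimension 3 - 1 = 2: the geometric multiplicity is 2.

Since 2 < 3, A is not diagonalizable.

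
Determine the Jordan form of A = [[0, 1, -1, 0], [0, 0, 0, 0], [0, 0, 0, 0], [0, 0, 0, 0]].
J = [[0, 1, 0, 0], [0, 0, 0, 0], [0, 0, 0, 0], [0, 0, 0, 0]]

The characteristic polynomial is det(xI - A) = x^4, so the eigenvalues are 0 (algebraic multiplicity 4).

For λ = 0: rank(A) = 1, rank(A^2) = 0. The eigenspace has dimension 4 - 1 = 3, so there are 3 Jordan blocks; the rank sequence gives block sizes [2, 1, 1].

Assembling the blocks gives the Jordan form J above.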